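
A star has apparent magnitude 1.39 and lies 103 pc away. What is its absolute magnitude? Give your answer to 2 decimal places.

M ≈ -3.67

5 log₁₀(d/10 pc) = 5 log₁₀(103.0) − 5 = 5.064
M = m − 5 log₁₀(d/10) = 1.39 − 5.064 = -3.674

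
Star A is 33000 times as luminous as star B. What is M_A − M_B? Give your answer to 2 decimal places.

M_A − M_B ≈ -11.30

Pogson: ΔM = −2.5 log₁₀(ratio) = −2.5 log₁₀(33000) = −2.5 × 4.5185 = -11.296
Star A is brighter, so it has the smaller magnitude: the difference is negative.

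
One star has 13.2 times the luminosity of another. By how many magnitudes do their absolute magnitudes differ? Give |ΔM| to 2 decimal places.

|ΔM| ≈ 2.80

Pogson: ΔM = −2.5 log₁₀(ratio) = −2.5 log₁₀(13.2) = −2.5 × 1.1206 = -2.801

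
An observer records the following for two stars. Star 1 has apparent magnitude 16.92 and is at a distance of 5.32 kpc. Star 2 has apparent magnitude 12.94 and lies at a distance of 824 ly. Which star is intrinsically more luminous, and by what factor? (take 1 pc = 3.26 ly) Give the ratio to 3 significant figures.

Star 1 is more luminous, by a factor of 11.3.

Star 1: d = 5.32 kpc = 5320 pc
Star 1: M = m − 5 log₁₀ d + 5 = 16.92 − 5·3.7259 + 5 = 3.290
Star 2: d = 824 ly / 3.26 = 252.8 pc
Star 2: M = m − 5 log₁₀ d + 5 = 12.94 − 5·2.4027 + 5 = 5.926
ΔM = M_1 − M_2 = 3.290 − (5.926) = -2.636; smaller M is more luminous → Star 1.
L ratio = 10^(0.4 |ΔM|) = 10^1.054 = 11.33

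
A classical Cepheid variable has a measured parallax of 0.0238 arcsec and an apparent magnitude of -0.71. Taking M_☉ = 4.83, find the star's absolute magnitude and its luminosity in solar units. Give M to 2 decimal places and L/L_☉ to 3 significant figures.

M ≈ -3.83; L/L_☉ ≈ 2900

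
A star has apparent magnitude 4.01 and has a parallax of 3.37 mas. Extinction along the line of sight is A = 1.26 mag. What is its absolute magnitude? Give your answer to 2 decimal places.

p = 3.37 mas = 3.37×10^-3″ → d = 1/p = 296.7 pc
5 log₁₀(d/10 pc) = 5 log₁₀(296.7) − 5 = 7.362
M = m − 5 log₁₀(d/10) − A = 4.01 − 7.362 − 1.26 = -4.612

M ≈ -4.61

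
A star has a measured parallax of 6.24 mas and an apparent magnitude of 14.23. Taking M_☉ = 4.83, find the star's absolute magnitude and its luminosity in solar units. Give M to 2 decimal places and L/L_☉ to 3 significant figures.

M ≈ 8.21; L/L_☉ ≈ 0.0446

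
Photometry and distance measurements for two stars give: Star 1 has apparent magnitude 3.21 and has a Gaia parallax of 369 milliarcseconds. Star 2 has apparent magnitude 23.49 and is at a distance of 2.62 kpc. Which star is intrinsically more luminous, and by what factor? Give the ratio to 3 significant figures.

Star 1: p = 369 mas = 0.369″ → d = 1/p = 2.710 pc
Star 1: M = m − 5 log₁₀ d + 5 = 3.21 − 5·0.4330 + 5 = 6.045
Star 2: d = 2.62 kpc = 2620 pc
Star 2: M = m − 5 log₁₀ d + 5 = 23.49 − 5·3.4183 + 5 = 11.398
ΔM = M_1 − M_2 = 6.045 − (11.398) = -5.353; smaller M is more luminous → Star 1.
L ratio = 10^(0.4 |ΔM|) = 10^2.141 = 138.5

Star 1 is more luminous, by a factor of 138.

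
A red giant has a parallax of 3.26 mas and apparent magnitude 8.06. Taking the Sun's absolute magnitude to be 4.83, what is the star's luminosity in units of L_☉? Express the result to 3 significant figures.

L/L_☉ ≈ 48.0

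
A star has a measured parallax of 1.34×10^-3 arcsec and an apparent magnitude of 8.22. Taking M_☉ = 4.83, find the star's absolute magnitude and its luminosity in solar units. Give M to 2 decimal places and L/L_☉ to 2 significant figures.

M ≈ -1.14; L/L_☉ ≈ 250

d = 1/p = 1/1.34×10^-3″ = 746.3 pc
M = m − 5 log₁₀ d + 5 = 8.22 − 5·2.8729 + 5 = -1.144
M − M_☉ = -1.144 − 4.83 = -5.974
L/L_☉ = 10^(−0.4 × -5.974) = 245.4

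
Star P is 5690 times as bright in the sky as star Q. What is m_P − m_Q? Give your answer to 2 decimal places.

Pogson: Δm = −2.5 log₁₀(ratio) = −2.5 log₁₀(5690) = −2.5 × 3.7551 = -9.388
Star P is brighter, so it has the smaller magnitude: the difference is negative.

m_P − m_Q ≈ -9.39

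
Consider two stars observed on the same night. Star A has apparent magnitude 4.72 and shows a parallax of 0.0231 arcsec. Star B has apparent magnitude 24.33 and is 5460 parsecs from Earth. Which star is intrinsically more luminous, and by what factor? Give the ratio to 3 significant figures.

Star A: d = 1/p = 1/0.0231″ = 43.29 pc
Star A: M = m − 5 log₁₀ d + 5 = 4.72 − 5·1.6364 + 5 = 1.538
Star B: M = m − 5 log₁₀ d + 5 = 24.33 − 5·3.7372 + 5 = 10.644
ΔM = M_A − M_B = 1.538 − (10.644) = -9.106; smaller M is more luminous → Star A.
L ratio = 10^(0.4 |ΔM|) = 10^3.642 = 4389

Star A is more luminous, by a factor of 4390.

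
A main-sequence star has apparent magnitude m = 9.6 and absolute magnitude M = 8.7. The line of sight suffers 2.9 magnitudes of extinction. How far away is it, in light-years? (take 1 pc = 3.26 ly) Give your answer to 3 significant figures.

d ≈ 13.0 ly

m − M = 5 log₁₀(d/10 pc) + A  ⇒  9.6 − (8.7) − 2.9 = 5 log₁₀(d/10)
-2.000 = 5 log₁₀(d/10)
log₁₀ d = (m − M − A)/5 + 1 = 0.6000
d = 10^0.6000 = 3.981 pc
= 12.98 ly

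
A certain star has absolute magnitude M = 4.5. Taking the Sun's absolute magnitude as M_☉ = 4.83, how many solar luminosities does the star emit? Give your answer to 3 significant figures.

L/L_☉ ≈ 1.36

M − M_☉ = 4.5 − 4.83 = -0.330
L/L_☉ = 10^(−0.4 (M − M_☉)) = 10^0.132 = 1.355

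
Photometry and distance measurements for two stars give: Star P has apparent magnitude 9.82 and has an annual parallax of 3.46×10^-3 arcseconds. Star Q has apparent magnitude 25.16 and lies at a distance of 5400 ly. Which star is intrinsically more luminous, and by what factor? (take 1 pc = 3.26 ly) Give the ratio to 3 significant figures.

Star P: d = 1/p = 1/3.46×10^-3″ = 289.0 pc
Star P: M = m − 5 log₁₀ d + 5 = 9.82 − 5·2.4609 + 5 = 2.515
Star Q: d = 5400 ly / 3.26 = 1656 pc
Star Q: M = m − 5 log₁₀ d + 5 = 25.16 − 5·3.2192 + 5 = 14.064
ΔM = M_P − M_Q = 2.515 − (14.064) = -11.549; smaller M is more luminous → Star P.
L ratio = 10^(0.4 |ΔM|) = 10^4.619 = 41640

Star P is more luminous, by a factor of 41600.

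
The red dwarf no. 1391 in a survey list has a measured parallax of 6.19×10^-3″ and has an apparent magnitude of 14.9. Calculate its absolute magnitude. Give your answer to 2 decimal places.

d = 1/p = 1/6.19×10^-3″ = 161.6 pc
5 log₁₀(d/10 pc) = 5 log₁₀(161.6) − 5 = 6.042
M = m − 5 log₁₀(d/10) = 14.9 − 6.042 = 8.858

M ≈ 8.86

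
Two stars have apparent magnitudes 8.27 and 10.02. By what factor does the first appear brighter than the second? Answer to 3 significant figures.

Δm = 8.27 − (10.02) = -1.75
Flux ratio = 10^(−0.4 Δm) = 10^(−0.4 × -1.75) = 10^0.700 = 5.012

5.01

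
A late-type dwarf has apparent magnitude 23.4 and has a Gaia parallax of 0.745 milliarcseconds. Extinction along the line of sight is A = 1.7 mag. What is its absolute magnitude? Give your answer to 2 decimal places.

M ≈ 11.06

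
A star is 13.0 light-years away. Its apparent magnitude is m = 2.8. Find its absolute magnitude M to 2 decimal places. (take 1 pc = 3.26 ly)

M ≈ 4.80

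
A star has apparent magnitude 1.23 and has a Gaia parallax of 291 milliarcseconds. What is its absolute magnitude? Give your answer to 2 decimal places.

p = 291 mas = 0.291″ → d = 1/p = 3.436 pc
5 log₁₀(d/10 pc) = 5 log₁₀(3.436) − 5 = -2.319
M = m − 5 log₁₀(d/10) = 1.23 + 2.319 = 3.549

M ≈ 3.55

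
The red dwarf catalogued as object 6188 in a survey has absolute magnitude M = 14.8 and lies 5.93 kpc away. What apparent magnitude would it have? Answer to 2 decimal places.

m ≈ 28.67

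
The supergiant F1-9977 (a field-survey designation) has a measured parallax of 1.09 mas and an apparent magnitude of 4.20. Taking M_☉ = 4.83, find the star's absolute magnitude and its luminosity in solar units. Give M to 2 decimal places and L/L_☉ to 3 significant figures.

M ≈ -5.61; L/L_☉ ≈ 15000

d = 1/p = 1000/1.09 mas = 917.4 pc
M = m − 5 log₁₀ d + 5 = 4.20 − 5·2.9626 + 5 = -5.613
M − M_☉ = -5.613 − 4.83 = -10.443
L/L_☉ = 10^(−0.4 × -10.443) = 15040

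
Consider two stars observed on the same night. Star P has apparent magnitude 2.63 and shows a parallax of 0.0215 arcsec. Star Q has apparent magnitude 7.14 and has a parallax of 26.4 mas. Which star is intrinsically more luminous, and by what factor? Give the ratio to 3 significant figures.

Star P: d = 1/p = 1/0.0215″ = 46.51 pc
Star P: M = m − 5 log₁₀ d + 5 = 2.63 − 5·1.6676 + 5 = -0.708
Star Q: p = 26.4 mas = 0.0264″ → d = 1/p = 37.88 pc
Star Q: M = m − 5 log₁₀ d + 5 = 7.14 − 5·1.5784 + 5 = 4.248
ΔM = M_P − M_Q = -0.708 − (4.248) = -4.956; smaller M is more luminous → Star P.
L ratio = 10^(0.4 |ΔM|) = 10^1.982 = 96.01

Star P is more luminous, by a factor of 96.0.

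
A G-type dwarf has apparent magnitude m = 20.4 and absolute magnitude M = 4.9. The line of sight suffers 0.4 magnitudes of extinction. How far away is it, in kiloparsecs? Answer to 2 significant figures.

d ≈ 10 kpc

m − M = 5 log₁₀(d/10 pc) + A  ⇒  20.4 − (4.9) − 0.4 = 5 log₁₀(d/10)
15.100 = 5 log₁₀(d/10)
log₁₀ d = (m − M − A)/5 + 1 = 4.0200
d = 10^4.0200 = 10470 pc
= 10.47 kpc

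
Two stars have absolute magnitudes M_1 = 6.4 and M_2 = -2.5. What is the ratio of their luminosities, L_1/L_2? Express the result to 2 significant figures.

ΔM = M_1 − M_2 = 8.9
L_1/L_2 = 10^(−0.4 ΔM) = 10^-3.560 = 2.754×10^-4

L_1/L_2 ≈ 2.8×10^-4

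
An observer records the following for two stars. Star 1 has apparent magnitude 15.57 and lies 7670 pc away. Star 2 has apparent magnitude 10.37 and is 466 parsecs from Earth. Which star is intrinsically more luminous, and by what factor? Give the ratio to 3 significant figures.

Star 1 is more luminous, by a factor of 2.25.

Star 1: M = m − 5 log₁₀ d + 5 = 15.57 − 5·3.8848 + 5 = 1.146
Star 2: M = m − 5 log₁₀ d + 5 = 10.37 − 5·2.6684 + 5 = 2.028
ΔM = M_1 − M_2 = 1.146 − (2.028) = -0.882; smaller M is more luminous → Star 1.
L ratio = 10^(0.4 |ΔM|) = 10^0.353 = 2.253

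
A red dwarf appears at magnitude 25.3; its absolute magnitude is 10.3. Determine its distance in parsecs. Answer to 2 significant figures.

d ≈ 10000 pc

μ = m − M = 15.000
m − M = 5 log₁₀ d − 5
log₁₀ d = (m − M)/5 + 1 = 4.0000
d = 10^4.0000 = 10000 pc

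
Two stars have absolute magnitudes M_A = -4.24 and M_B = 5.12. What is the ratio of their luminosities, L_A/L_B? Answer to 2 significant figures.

ΔM = M_A − M_B = -9.36
L_A/L_B = 10^(−0.4 ΔM) = 10^3.744 = 5546

L_A/L_B ≈ 5500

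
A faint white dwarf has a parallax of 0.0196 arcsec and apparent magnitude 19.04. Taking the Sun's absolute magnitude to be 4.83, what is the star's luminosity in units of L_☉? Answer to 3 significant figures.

L/L_☉ ≈ 5.39×10^-5

d = 1/p = 1/0.0196″ = 51.02 pc
M = m − 5 log₁₀ d + 5 = 19.04 − 5·1.7077 + 5 = 15.501
M − M_☉ = 15.501 − 4.83 = 10.671
L/L_☉ = 10^(−0.4 × 10.671) = 5.389×10^-5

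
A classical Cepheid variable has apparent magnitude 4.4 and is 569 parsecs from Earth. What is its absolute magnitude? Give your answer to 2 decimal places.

5 log₁₀(d/10 pc) = 5 log₁₀(569.0) − 5 = 8.776
M = m − 5 log₁₀(d/10) = 4.4 − 8.776 = -4.376

M ≈ -4.38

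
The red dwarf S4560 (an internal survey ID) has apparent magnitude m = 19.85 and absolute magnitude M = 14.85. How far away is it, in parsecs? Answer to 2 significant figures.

μ = m − M = 5.000
m − M = 5 log₁₀ d − 5
log₁₀ d = (m − M)/5 + 1 = 2.0000
d = 10^2.0000 = 100.0 pc

d ≈ 100 pc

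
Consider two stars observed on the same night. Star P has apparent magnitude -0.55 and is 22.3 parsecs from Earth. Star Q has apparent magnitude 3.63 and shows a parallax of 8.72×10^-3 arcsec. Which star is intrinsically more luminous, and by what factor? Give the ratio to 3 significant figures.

Star P is more luminous, by a factor of 1.78.

Star P: M = m − 5 log₁₀ d + 5 = -0.55 − 5·1.3483 + 5 = -2.292
Star Q: d = 1/p = 1/8.72×10^-3″ = 114.7 pc
Star Q: M = m − 5 log₁₀ d + 5 = 3.63 − 5·2.0595 + 5 = -1.667
ΔM = M_P − M_Q = -2.292 − (-1.667) = -0.624; smaller M is more luminous → Star P.
L ratio = 10^(0.4 |ΔM|) = 10^0.250 = 1.777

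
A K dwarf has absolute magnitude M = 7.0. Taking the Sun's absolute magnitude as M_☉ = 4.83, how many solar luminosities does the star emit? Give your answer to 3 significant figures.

M − M_☉ = 7.0 − 4.83 = 2.170
L/L_☉ = 10^(−0.4 (M − M_☉)) = 10^-0.868 = 0.1355

L/L_☉ ≈ 0.136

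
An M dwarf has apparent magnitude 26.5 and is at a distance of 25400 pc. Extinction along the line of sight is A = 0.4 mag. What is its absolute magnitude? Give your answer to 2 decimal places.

M ≈ 9.08

5 log₁₀(d/10 pc) = 5 log₁₀(25400) − 5 = 17.024
M = m − 5 log₁₀(d/10) − A = 26.5 − 17.024 − 0.4 = 9.076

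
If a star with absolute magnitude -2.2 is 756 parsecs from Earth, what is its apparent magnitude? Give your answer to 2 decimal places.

m = M + 5 log₁₀ d − 5 = -2.2 + 5·2.8785 − 5 = 7.193

m ≈ 7.19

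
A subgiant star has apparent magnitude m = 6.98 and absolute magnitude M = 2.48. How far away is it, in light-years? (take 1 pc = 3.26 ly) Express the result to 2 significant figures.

d ≈ 260 ly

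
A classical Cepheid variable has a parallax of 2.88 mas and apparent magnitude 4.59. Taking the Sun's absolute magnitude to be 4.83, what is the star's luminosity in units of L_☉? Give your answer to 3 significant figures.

d = 1/p = 1000/2.88 mas = 347.2 pc
M = m − 5 log₁₀ d + 5 = 4.59 − 5·2.5406 + 5 = -3.113
M − M_☉ = -3.113 − 4.83 = -7.943
L/L_☉ = 10^(−0.4 × -7.943) = 1504

L/L_☉ ≈ 1500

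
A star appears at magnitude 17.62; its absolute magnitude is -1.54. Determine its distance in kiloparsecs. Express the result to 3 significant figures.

μ = m − M = 19.160
m − M = 5 log₁₀ d − 5
log₁₀ d = (m − M)/5 + 1 = 4.8320
d = 10^4.8320 = 67920 pc
= 67.92 kpc

d ≈ 67.9 kpc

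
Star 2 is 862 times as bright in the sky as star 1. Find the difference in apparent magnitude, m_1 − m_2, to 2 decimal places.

m_1 − m_2 ≈ 7.34

Pogson: Δm = −2.5 log₁₀(ratio) = −2.5 log₁₀(862) = −2.5 × 2.9355 = -7.339
Star 2 is brighter so has the smaller magnitude: m_1 − m_2 is positive.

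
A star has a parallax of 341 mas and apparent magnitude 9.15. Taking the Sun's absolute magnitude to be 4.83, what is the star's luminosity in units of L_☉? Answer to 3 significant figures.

L/L_☉ ≈ 1.61×10^-3

d = 1/p = 1000/341 mas = 2.933 pc
M = m − 5 log₁₀ d + 5 = 9.15 − 5·0.4672 + 5 = 11.814
M − M_☉ = 11.814 − 4.83 = 6.984
L/L_☉ = 10^(−0.4 × 6.984) = 1.609×10^-3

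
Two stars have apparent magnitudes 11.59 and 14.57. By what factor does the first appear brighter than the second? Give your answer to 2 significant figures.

Δm = 11.59 − (14.57) = -2.98
Flux ratio = 10^(−0.4 Δm) = 10^(−0.4 × -2.98) = 10^1.192 = 15.56

16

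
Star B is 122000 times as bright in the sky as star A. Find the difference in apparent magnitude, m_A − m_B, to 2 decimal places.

Pogson: Δm = −2.5 log₁₀(ratio) = −2.5 log₁₀(122000) = −2.5 × 5.0864 = -12.716
Star B is brighter so has the smaller magnitude: m_A − m_B is positive.

m_A − m_B ≈ 12.72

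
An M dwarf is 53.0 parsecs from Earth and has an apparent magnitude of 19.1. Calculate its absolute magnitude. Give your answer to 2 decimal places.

M ≈ 15.48

5 log₁₀(d/10 pc) = 5 log₁₀(53.00) − 5 = 3.621
M = m − 5 log₁₀(d/10) = 19.1 − 3.621 = 15.479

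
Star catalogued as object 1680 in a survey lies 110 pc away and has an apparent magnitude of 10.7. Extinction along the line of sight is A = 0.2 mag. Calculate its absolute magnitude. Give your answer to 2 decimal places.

M ≈ 5.29

5 log₁₀(d/10 pc) = 5 log₁₀(110.0) − 5 = 5.207
M = m − 5 log₁₀(d/10) − A = 10.7 − 5.207 − 0.2 = 5.293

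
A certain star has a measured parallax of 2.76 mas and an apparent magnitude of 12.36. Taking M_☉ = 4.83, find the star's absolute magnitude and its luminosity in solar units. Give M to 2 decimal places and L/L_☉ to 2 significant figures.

M ≈ 4.56; L/L_☉ ≈ 1.3

d = 1/p = 1000/2.76 mas = 362.3 pc
M = m − 5 log₁₀ d + 5 = 12.36 − 5·2.5591 + 5 = 4.565
M − M_☉ = 4.565 − 4.83 = -0.265
L/L_☉ = 10^(−0.4 × -0.265) = 1.277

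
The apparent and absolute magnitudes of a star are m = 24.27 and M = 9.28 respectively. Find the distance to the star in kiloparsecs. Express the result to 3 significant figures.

d ≈ 9.95 kpc

Distance modulus: m − M = 24.27 − (9.28) = 14.990
m − M = 5 log₁₀ d − 5
log₁₀ d = (m − M)/5 + 1 = 3.9980
d = 10^3.9980 = 9954 pc
= 9.954 kpc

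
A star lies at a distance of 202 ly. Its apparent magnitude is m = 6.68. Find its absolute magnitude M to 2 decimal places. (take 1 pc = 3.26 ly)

M ≈ 2.72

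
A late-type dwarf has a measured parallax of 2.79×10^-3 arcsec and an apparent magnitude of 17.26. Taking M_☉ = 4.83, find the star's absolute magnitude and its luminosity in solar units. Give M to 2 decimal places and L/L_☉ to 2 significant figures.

d = 1/p = 1/2.79×10^-3″ = 358.4 pc
M = m − 5 log₁₀ d + 5 = 17.26 − 5·2.5544 + 5 = 9.488
M − M_☉ = 9.488 − 4.83 = 4.658
L/L_☉ = 10^(−0.4 × 4.658) = 0.01370

M ≈ 9.49; L/L_☉ ≈ 0.014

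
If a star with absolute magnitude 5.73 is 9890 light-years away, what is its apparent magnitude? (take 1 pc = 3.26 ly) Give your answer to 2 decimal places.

d = 9890 ly / 3.26 = 3034 pc
m = M + 5 log₁₀ d − 5 = 5.73 + 5·3.4820 − 5 = 18.140

m ≈ 18.14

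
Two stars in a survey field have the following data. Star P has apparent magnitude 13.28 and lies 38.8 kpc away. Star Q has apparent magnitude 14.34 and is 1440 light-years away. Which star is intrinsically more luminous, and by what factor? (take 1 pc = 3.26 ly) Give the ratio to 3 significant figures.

Star P is more luminous, by a factor of 20500.

Star P: d = 38.8 kpc = 38800 pc
Star P: M = m − 5 log₁₀ d + 5 = 13.28 − 5·4.5888 + 5 = -4.664
Star Q: d = 1440 ly / 3.26 = 441.7 pc
Star Q: M = m − 5 log₁₀ d + 5 = 14.34 − 5·2.6451 + 5 = 6.114
ΔM = M_P − M_Q = -4.664 − (6.114) = -10.778; smaller M is more luminous → Star P.
L ratio = 10^(0.4 |ΔM|) = 10^4.311 = 20480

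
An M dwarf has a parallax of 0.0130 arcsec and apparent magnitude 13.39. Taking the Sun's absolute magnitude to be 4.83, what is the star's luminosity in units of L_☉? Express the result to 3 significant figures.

L/L_☉ ≈ 0.0223

d = 1/p = 1/0.0130″ = 76.92 pc
M = m − 5 log₁₀ d + 5 = 13.39 − 5·1.8861 + 5 = 8.960
M − M_☉ = 8.960 − 4.83 = 4.130
L/L_☉ = 10^(−0.4 × 4.130) = 0.02229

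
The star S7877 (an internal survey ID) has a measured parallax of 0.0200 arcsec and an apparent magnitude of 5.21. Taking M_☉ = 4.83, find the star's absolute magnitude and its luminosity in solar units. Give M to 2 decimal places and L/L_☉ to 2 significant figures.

M ≈ 1.72; L/L_☉ ≈ 18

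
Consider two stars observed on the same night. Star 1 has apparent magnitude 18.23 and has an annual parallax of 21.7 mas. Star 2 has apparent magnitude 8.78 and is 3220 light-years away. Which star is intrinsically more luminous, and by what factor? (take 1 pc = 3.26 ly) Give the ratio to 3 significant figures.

Star 2 is more luminous, by a factor of 2.77×10^6.

Star 1: p = 21.7 mas = 0.0217″ → d = 1/p = 46.08 pc
Star 1: M = m − 5 log₁₀ d + 5 = 18.23 − 5·1.6635 + 5 = 14.912
Star 2: d = 3220 ly / 3.26 = 987.7 pc
Star 2: M = m − 5 log₁₀ d + 5 = 8.78 − 5·2.9946 + 5 = -1.193
ΔM = M_1 − M_2 = 14.912 − (-1.193) = 16.105; smaller M is more luminous → Star 2.
L ratio = 10^(0.4 |ΔM|) = 10^6.442 = 2.768×10^6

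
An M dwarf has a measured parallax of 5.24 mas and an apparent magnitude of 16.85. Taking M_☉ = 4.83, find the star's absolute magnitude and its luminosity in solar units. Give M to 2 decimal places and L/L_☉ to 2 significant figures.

d = 1/p = 1000/5.24 mas = 190.8 pc
M = m − 5 log₁₀ d + 5 = 16.85 − 5·2.2807 + 5 = 10.447
M − M_☉ = 10.447 − 4.83 = 5.617
L/L_☉ = 10^(−0.4 × 5.617) = 5.667×10^-3

M ≈ 10.45; L/L_☉ ≈ 5.7×10^-3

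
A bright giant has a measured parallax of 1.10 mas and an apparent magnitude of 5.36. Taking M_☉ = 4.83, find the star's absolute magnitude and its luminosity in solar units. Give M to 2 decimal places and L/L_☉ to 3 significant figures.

d = 1/p = 1000/1.10 mas = 909.1 pc
M = m − 5 log₁₀ d + 5 = 5.36 − 5·2.9586 + 5 = -4.433
M − M_☉ = -4.433 − 4.83 = -9.263
L/L_☉ = 10^(−0.4 × -9.263) = 5072

M ≈ -4.43; L/L_☉ ≈ 5070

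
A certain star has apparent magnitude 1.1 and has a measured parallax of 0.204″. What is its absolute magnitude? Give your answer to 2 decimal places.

d = 1/p = 1/0.204″ = 4.902 pc
5 log₁₀(d/10 pc) = 5 log₁₀(4.902) − 5 = -1.548
M = m − 5 log₁₀(d/10) = 1.1 + 1.548 = 2.648

M ≈ 2.65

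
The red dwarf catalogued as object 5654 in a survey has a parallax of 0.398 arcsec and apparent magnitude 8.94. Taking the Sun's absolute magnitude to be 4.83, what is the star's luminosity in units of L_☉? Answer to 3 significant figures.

d = 1/p = 1/0.398″ = 2.513 pc
M = m − 5 log₁₀ d + 5 = 8.94 − 5·0.4001 + 5 = 11.939
M − M_☉ = 11.939 − 4.83 = 7.109
L/L_☉ = 10^(−0.4 × 7.109) = 1.433×10^-3

L/L_☉ ≈ 1.43×10^-3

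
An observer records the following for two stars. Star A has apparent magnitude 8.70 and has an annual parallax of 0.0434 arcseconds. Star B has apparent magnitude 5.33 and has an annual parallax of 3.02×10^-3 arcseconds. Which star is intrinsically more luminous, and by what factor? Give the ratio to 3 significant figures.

Star B is more luminous, by a factor of 4600.

Star A: d = 1/p = 1/0.0434″ = 23.04 pc
Star A: M = m − 5 log₁₀ d + 5 = 8.70 − 5·1.3625 + 5 = 6.887
Star B: d = 1/p = 1/3.02×10^-3″ = 331.1 pc
Star B: M = m − 5 log₁₀ d + 5 = 5.33 − 5·2.5200 + 5 = -2.270
ΔM = M_A − M_B = 6.887 − (-2.270) = 9.157; smaller M is more luminous → Star B.
L ratio = 10^(0.4 |ΔM|) = 10^3.663 = 4602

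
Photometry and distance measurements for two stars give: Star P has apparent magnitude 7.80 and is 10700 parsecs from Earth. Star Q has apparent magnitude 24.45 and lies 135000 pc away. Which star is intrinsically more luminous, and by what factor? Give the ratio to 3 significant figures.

Star P is more luminous, by a factor of 28700.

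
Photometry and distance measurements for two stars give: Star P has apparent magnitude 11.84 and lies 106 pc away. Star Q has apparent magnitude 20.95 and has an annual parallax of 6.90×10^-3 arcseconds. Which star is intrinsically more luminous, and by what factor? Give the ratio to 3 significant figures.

Star P is more luminous, by a factor of 2360.

Star P: M = m − 5 log₁₀ d + 5 = 11.84 − 5·2.0253 + 5 = 6.713
Star Q: d = 1/p = 1/6.90×10^-3″ = 144.9 pc
Star Q: M = m − 5 log₁₀ d + 5 = 20.95 − 5·2.1612 + 5 = 15.144
ΔM = M_P − M_Q = 6.713 − (15.144) = -8.431; smaller M is more luminous → Star P.
L ratio = 10^(0.4 |ΔM|) = 10^3.372 = 2357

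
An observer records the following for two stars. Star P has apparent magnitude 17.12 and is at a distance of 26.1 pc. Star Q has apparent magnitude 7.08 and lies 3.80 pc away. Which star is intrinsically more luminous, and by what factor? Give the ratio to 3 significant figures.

Star Q is more luminous, by a factor of 220.

Star P: M = m − 5 log₁₀ d + 5 = 17.12 − 5·1.4166 + 5 = 15.037
Star Q: M = m − 5 log₁₀ d + 5 = 7.08 − 5·0.5798 + 5 = 9.181
ΔM = M_P − M_Q = 15.037 − (9.181) = 5.856; smaller M is more luminous → Star Q.
L ratio = 10^(0.4 |ΔM|) = 10^2.342 = 219.9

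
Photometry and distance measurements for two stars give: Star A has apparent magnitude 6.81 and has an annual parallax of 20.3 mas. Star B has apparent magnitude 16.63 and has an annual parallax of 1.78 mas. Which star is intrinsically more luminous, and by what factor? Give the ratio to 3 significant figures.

Star A: p = 20.3 mas = 0.0203″ → d = 1/p = 49.26 pc
Star A: M = m − 5 log₁₀ d + 5 = 6.81 − 5·1.6925 + 5 = 3.347
Star B: p = 1.78 mas = 1.78×10^-3″ → d = 1/p = 561.8 pc
Star B: M = m − 5 log₁₀ d + 5 = 16.63 − 5·2.7496 + 5 = 7.882
ΔM = M_A − M_B = 3.347 − (7.882) = -4.535; smaller M is more luminous → Star A.
L ratio = 10^(0.4 |ΔM|) = 10^1.814 = 65.14

Star A is more luminous, by a factor of 65.1.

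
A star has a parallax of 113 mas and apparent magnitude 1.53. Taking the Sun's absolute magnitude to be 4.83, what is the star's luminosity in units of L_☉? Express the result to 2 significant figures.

d = 1/p = 1000/113 mas = 8.850 pc
M = m − 5 log₁₀ d + 5 = 1.53 − 5·0.9469 + 5 = 1.795
M − M_☉ = 1.795 − 4.83 = -3.035
L/L_☉ = 10^(−0.4 × -3.035) = 16.36

L/L_☉ ≈ 16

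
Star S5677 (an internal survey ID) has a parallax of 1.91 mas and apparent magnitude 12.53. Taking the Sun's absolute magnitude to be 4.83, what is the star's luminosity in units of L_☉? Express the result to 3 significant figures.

L/L_☉ ≈ 2.28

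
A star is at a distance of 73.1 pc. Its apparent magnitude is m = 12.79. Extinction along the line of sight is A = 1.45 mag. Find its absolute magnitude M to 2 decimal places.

M ≈ 7.02

5 log₁₀(d/10 pc) = 5 log₁₀(73.10) − 5 = 4.320
M = m − 5 log₁₀(d/10) − A = 12.79 − 4.320 − 1.45 = 7.020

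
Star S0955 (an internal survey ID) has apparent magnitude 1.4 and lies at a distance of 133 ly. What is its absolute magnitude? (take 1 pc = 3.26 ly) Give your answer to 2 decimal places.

d = 133 ly / 3.26 = 40.80 pc
5 log₁₀(d/10 pc) = 5 log₁₀(40.80) − 5 = 3.053
M = m − 5 log₁₀(d/10) = 1.4 − 3.053 = -1.653

M ≈ -1.65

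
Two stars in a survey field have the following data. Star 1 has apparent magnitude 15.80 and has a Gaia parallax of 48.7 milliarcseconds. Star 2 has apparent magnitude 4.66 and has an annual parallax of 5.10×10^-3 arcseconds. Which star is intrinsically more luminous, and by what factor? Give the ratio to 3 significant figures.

Star 2 is more luminous, by a factor of 2.61×10^6.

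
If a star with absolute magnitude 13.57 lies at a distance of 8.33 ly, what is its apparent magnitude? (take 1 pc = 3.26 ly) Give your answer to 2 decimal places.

d = 8.33 ly / 3.26 = 2.555 pc
m = M + 5 log₁₀ d − 5 = 13.57 + 5·0.4074 − 5 = 10.607

m ≈ 10.61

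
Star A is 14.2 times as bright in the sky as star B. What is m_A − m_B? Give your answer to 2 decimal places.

m_A − m_B ≈ -2.88

Pogson: Δm = −2.5 log₁₀(ratio) = −2.5 log₁₀(14.2) = −2.5 × 1.1523 = -2.881
Star A is brighter, so it has the smaller magnitude: the difference is negative.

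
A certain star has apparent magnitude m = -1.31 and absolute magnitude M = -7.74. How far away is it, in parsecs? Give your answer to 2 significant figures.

d ≈ 190 pc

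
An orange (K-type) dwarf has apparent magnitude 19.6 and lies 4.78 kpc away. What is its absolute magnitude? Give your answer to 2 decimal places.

d = 4.78 kpc = 4780 pc
5 log₁₀(d/10 pc) = 5 log₁₀(4780) − 5 = 13.397
M = m − 5 log₁₀(d/10) = 19.6 − 13.397 = 6.203

M ≈ 6.20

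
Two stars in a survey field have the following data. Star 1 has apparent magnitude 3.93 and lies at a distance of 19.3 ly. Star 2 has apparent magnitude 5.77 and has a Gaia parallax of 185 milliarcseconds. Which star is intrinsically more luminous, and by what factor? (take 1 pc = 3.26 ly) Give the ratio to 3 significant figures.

Star 1 is more luminous, by a factor of 6.53.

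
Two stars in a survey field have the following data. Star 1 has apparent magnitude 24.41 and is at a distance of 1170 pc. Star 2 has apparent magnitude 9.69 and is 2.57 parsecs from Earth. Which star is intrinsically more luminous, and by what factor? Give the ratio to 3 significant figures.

Star 2 is more luminous, by a factor of 3.73.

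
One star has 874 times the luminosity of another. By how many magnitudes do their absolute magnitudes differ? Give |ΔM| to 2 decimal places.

|ΔM| ≈ 7.35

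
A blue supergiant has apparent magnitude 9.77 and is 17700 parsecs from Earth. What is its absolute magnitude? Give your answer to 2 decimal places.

5 log₁₀(d/10 pc) = 5 log₁₀(17700) − 5 = 16.240
M = m − 5 log₁₀(d/10) = 9.77 − 16.240 = -6.470

M ≈ -6.47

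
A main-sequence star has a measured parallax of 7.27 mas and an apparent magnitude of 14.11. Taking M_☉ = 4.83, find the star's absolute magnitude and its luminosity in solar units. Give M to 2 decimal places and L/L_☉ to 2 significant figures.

d = 1/p = 1000/7.27 mas = 137.6 pc
M = m − 5 log₁₀ d + 5 = 14.11 − 5·2.1385 + 5 = 8.418
M − M_☉ = 8.418 − 4.83 = 3.588
L/L_☉ = 10^(−0.4 × 3.588) = 0.03672

M ≈ 8.42; L/L_☉ ≈ 0.037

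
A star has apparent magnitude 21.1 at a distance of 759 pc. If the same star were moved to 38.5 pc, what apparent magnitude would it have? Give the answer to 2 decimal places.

m ≈ 14.63

Flux ∝ 1/d², so Δm = 5 log₁₀(d₂/d₁) = 5 log₁₀(38.5/759) = -6.474
m₂ = m₁ + Δm = 21.1 + (-6.474) = 14.626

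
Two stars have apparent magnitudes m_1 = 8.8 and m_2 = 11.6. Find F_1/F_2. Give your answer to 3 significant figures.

F_1/F_2 ≈ 13.2

Δm = 8.8 − (11.6) = -2.8
Flux ratio = 10^(−0.4 Δm) = 10^(−0.4 × -2.8) = 10^1.120 = 13.18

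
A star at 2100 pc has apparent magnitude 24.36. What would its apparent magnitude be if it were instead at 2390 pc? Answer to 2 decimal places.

m ≈ 24.64

Flux ∝ 1/d², so Δm = 5 log₁₀(d₂/d₁) = 5 log₁₀(2390/2100) = 0.281
m₂ = m₁ + Δm = 24.36 + (0.281) = 24.641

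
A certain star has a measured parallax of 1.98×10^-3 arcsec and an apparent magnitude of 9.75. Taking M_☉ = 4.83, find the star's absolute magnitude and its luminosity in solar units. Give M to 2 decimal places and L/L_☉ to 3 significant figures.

d = 1/p = 1/1.98×10^-3″ = 505.1 pc
M = m − 5 log₁₀ d + 5 = 9.75 − 5·2.7033 + 5 = 1.233
M − M_☉ = 1.233 − 4.83 = -3.597
L/L_☉ = 10^(−0.4 × -3.597) = 27.46

M ≈ 1.23; L/L_☉ ≈ 27.5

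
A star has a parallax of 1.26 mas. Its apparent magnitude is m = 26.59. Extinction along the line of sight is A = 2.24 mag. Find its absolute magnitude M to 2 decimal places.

M ≈ 14.85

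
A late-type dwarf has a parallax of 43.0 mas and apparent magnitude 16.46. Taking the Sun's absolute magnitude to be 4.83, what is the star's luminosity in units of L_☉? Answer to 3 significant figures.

L/L_☉ ≈ 1.21×10^-4

d = 1/p = 1000/43.0 mas = 23.26 pc
M = m − 5 log₁₀ d + 5 = 16.46 − 5·1.3665 + 5 = 14.627
M − M_☉ = 14.627 − 4.83 = 9.797
L/L_☉ = 10^(−0.4 × 9.797) = 1.205×10^-4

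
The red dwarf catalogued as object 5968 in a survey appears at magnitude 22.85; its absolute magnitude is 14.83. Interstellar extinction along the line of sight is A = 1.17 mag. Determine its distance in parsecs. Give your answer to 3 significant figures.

d ≈ 234 pc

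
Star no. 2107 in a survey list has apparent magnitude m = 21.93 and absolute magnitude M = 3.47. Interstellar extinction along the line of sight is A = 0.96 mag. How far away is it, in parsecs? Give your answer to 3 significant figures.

d ≈ 31600 pc

m − M = 5 log₁₀(d/10 pc) + A  ⇒  21.93 − (3.47) − 0.96 = 5 log₁₀(d/10)
17.500 = 5 log₁₀(d/10)
log₁₀ d = (m − M − A)/5 + 1 = 4.5000
d = 10^4.5000 = 31620 pc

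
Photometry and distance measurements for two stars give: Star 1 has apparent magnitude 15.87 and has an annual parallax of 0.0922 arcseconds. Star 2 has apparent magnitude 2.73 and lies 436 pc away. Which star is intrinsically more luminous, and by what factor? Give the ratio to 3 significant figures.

Star 2 is more luminous, by a factor of 2.91×10^8.

Star 1: d = 1/p = 1/0.0922″ = 10.85 pc
Star 1: M = m − 5 log₁₀ d + 5 = 15.87 − 5·1.0353 + 5 = 15.694
Star 2: M = m − 5 log₁₀ d + 5 = 2.73 − 5·2.6395 + 5 = -5.467
ΔM = M_1 − M_2 = 15.694 − (-5.467) = 21.161; smaller M is more luminous → Star 2.
L ratio = 10^(0.4 |ΔM|) = 10^8.464 = 2.914×10^8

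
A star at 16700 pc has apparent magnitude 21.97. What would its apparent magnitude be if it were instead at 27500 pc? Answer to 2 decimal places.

m ≈ 23.05

Flux ∝ 1/d², so Δm = 5 log₁₀(d₂/d₁) = 5 log₁₀(27500/16700) = 1.083
m₂ = m₁ + Δm = 21.97 + (1.083) = 23.053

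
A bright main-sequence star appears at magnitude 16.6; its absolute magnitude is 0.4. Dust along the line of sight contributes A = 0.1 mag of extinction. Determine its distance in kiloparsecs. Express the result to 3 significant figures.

d ≈ 16.6 kpc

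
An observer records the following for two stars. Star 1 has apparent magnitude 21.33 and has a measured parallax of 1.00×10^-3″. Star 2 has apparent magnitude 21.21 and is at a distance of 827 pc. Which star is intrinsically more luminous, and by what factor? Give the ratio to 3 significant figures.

Star 1 is more luminous, by a factor of 1.31.

Star 1: d = 1/p = 1/1.00×10^-3″ = 1000 pc
Star 1: M = m − 5 log₁₀ d + 5 = 21.33 − 5·3.0000 + 5 = 11.330
Star 2: M = m − 5 log₁₀ d + 5 = 21.21 − 5·2.9175 + 5 = 11.622
ΔM = M_1 − M_2 = 11.330 − (11.622) = -0.292; smaller M is more luminous → Star 1.
L ratio = 10^(0.4 |ΔM|) = 10^0.117 = 1.309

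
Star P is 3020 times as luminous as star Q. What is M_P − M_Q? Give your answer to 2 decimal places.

M_P − M_Q ≈ -8.70

Pogson: ΔM = −2.5 log₁₀(ratio) = −2.5 log₁₀(3020) = −2.5 × 3.4800 = -8.700
Star P is brighter, so it has the smaller magnitude: the difference is negative.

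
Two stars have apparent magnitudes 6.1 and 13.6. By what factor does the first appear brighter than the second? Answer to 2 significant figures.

Magnitude difference = -7.5
Flux ratio = 10^(−0.4 Δm) = 10^(−0.4 × -7.5) = 10^3.000 = 1000

1000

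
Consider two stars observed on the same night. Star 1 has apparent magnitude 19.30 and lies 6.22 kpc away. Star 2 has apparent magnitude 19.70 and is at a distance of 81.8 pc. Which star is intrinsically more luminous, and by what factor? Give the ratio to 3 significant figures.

Star 1: d = 6.22 kpc = 6220 pc
Star 1: M = m − 5 log₁₀ d + 5 = 19.30 − 5·3.7938 + 5 = 5.331
Star 2: M = m − 5 log₁₀ d + 5 = 19.70 − 5·1.9128 + 5 = 15.136
ΔM = M_1 − M_2 = 5.331 − (15.136) = -9.805; smaller M is more luminous → Star 1.
L ratio = 10^(0.4 |ΔM|) = 10^3.922 = 8357

Star 1 is more luminous, by a factor of 8360.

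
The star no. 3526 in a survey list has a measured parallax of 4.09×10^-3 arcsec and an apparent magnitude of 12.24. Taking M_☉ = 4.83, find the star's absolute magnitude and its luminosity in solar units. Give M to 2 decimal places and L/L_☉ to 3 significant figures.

M ≈ 5.30; L/L_☉ ≈ 0.649

d = 1/p = 1/4.09×10^-3″ = 244.5 pc
M = m − 5 log₁₀ d + 5 = 12.24 − 5·2.3883 + 5 = 5.299
M − M_☉ = 5.299 − 4.83 = 0.469
L/L_☉ = 10^(−0.4 × 0.469) = 0.6495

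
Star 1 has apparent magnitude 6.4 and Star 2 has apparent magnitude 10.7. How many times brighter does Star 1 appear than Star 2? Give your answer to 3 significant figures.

Δm = 6.4 − (10.7) = -4.3
Flux ratio = 10^(−0.4 Δm) = 10^(−0.4 × -4.3) = 10^1.720 = 52.48

52.5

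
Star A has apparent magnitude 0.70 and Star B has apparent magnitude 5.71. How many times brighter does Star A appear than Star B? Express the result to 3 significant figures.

Δm = 0.70 − (5.71) = -5.01
Flux ratio = 10^(−0.4 Δm) = 10^(−0.4 × -5.01) = 10^2.004 = 100.9

101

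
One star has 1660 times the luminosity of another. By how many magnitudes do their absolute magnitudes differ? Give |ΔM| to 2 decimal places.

|ΔM| ≈ 8.05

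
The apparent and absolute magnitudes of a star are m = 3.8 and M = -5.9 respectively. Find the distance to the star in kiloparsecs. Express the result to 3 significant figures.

d ≈ 0.871 kpc

μ = m − M = 9.700
m − M = 5 log₁₀ d − 5
log₁₀ d = (m − M)/5 + 1 = 2.9400
d = 10^2.9400 = 871.0 pc
= 0.8710 kpc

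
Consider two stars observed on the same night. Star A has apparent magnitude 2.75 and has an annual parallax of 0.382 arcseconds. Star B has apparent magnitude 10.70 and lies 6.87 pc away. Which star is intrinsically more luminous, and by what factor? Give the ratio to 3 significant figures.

Star A is more luminous, by a factor of 220.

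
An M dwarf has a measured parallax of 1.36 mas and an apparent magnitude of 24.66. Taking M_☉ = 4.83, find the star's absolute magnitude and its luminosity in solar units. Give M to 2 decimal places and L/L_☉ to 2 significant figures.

M ≈ 15.33; L/L_☉ ≈ 6.3×10^-5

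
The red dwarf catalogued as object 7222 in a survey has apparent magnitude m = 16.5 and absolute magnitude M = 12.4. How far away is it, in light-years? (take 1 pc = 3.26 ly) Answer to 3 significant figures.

d ≈ 215 ly

Distance modulus: m − M = 16.5 − (12.4) = 4.100
m − M = 5 log₁₀ d − 5
log₁₀ d = (m − M)/5 + 1 = 1.8200
d = 10^1.8200 = 66.07 pc
= 215.4 ly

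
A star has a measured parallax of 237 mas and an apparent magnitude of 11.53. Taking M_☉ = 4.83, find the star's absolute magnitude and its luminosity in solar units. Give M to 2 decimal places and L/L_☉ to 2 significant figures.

M ≈ 13.40; L/L_☉ ≈ 3.7×10^-4

d = 1/p = 1000/237 mas = 4.219 pc
M = m − 5 log₁₀ d + 5 = 11.53 − 5·0.6253 + 5 = 13.404
M − M_☉ = 13.404 − 4.83 = 8.574
L/L_☉ = 10^(−0.4 × 8.574) = 3.720×10^-4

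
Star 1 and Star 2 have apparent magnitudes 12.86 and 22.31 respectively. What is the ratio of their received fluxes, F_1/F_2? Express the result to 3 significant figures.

Δm = 12.86 − (22.31) = -9.45
Flux ratio = 10^(−0.4 Δm) = 10^(−0.4 × -9.45) = 10^3.780 = 6026

F_1/F_2 ≈ 6030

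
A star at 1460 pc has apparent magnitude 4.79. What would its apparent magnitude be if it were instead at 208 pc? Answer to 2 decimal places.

m ≈ 0.56

Flux ∝ 1/d², so Δm = 5 log₁₀(d₂/d₁) = 5 log₁₀(208/1460) = -4.231
m₂ = m₁ + Δm = 4.79 + (-4.231) = 0.559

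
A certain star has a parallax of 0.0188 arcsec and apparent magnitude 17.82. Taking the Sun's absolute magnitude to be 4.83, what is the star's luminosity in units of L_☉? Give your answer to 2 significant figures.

L/L_☉ ≈ 1.8×10^-4

d = 1/p = 1/0.0188″ = 53.19 pc
M = m − 5 log₁₀ d + 5 = 17.82 − 5·1.7258 + 5 = 14.191
M − M_☉ = 14.191 − 4.83 = 9.361
L/L_☉ = 10^(−0.4 × 9.361) = 1.802×10^-4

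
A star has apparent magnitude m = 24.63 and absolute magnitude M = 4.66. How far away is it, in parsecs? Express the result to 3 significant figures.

μ = m − M = 19.970
m − M = 5 log₁₀ d − 5
log₁₀ d = (m − M)/5 + 1 = 4.9940
d = 10^4.9940 = 98630 pc

d ≈ 98600 pc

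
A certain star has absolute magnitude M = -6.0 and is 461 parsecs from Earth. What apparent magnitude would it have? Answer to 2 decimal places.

m = M + 5 log₁₀ d − 5 = -6.0 + 5·2.6637 − 5 = 2.319

m ≈ 2.32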